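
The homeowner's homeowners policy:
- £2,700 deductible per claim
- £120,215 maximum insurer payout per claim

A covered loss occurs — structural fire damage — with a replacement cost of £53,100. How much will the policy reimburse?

Less the £2,700 deductible: £53,100 − £2,700 = £50,400.
£50,400 ≤ £120,215, so the limit doesn't bind; insurer pays £50,400.

£50,400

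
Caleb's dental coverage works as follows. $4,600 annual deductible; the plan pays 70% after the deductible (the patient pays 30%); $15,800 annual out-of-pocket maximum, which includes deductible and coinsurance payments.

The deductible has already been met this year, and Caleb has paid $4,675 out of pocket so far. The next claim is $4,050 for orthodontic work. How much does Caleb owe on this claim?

$1,215

The deductible is already satisfied, so the full bill goes to coinsurance.
Coinsurance: $4,050 × 30% = $1,215.
Total out-of-pocket so far would be $4,675 + $1,215 = $5,890, below the $15,800 cap — no reduction.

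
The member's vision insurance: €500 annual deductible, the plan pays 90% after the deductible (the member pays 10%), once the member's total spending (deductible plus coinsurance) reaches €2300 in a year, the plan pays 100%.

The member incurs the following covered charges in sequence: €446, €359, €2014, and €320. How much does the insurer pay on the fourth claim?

Claim 1 — €446: fully absorbed by the deductible. Member pays €446; OOP now €446. Insurer: €446 − €446 = €0.
Claim 2 — €359: €54 finishes the deductible; €305 goes to coinsurance; member's 10% is €30.50. Cost to member: €84.50. OOP to date €530.50. Insurer: €359 − €84.50 = €274.50.
Claim 3 — €2014: deductible already satisfied, so member's share is 10% × €2014 = €201.40. Cost to member: €201.40. OOP to date €731.90. Plan pays €2014 − €201.40 = €1812.60.
Claim 4 — €320: deductible met; 10% of €320 = €32. Member owes €32 (running OOP €763.90). Insurer: €320 − €32 = €288.

€288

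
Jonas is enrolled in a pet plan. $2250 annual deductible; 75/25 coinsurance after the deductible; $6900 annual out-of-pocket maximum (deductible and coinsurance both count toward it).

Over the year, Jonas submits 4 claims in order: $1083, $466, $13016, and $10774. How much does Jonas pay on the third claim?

$3779.75

#1 ($1083): all of it applies to the deductible. Cost to owner: $1083. OOP to date $1083.
#2 ($466): entire amount goes to the deductible. Owner owes $466 (running OOP $1549).
#3 ($13016): $701 to deductible, leaving $12315; 25% of $12315 = $3078.75. Owner pays $3779.75; OOP now $5328.75.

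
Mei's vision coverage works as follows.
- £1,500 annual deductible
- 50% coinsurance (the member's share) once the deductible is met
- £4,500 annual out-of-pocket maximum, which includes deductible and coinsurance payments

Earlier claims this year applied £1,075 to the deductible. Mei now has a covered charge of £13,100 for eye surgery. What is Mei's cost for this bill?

£3,425

Remaining deductible: £1,500 − £1,075 = £425.
After the £425 deductible portion, £13,100 − £425 = £12,675 is subject to coinsurance.
Coinsurance: £12,675 × 50% = £6,337.50.
That puts the member's cost at £425 + £6,337.50 = £6,762.50 before any cap.
That would bring total out-of-pocket to £7,837.50, past the £4,500 cap. The member is capped at £4,500 − £1,075 = £3,425 on this claim.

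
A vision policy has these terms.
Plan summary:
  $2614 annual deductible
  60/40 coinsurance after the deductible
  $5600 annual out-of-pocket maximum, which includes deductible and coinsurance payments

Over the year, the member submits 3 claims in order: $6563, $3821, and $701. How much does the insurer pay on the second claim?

$2414.60

#1 ($6563): deductible takes $2614, $3949 remains; coinsurance $3949 × 40% = $1579.60. Member owes $4193.60 (running OOP $4193.60). Plan pays $6563 − $4193.60 = $2369.40.
#2 ($3821): 40% coinsurance on $3821 = $1528.40. Adding that to $4193.60 gives $5722, past the $5600 cap; member pays only $5600 − $4193.60 = $1406.40. Plan pays $3821 − $1406.40 = $2414.60.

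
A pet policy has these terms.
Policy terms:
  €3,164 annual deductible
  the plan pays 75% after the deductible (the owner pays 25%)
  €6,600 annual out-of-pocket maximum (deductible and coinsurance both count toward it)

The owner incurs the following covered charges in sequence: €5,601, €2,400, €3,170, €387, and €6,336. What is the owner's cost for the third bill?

€792.50

Claim 1 — €5,601: €3,164 finishes the deductible; €2,437 goes to coinsurance; coinsurance €2,437 × 25% = €609.25. Owner pays €3,773.25; OOP now €3,773.25.
Claim 2 — €2,400: 25% coinsurance on €2,400 = €600. Owner pays €600; OOP now €4,373.25.
Claim 3 — €3,170: 25% coinsurance on €3,170 = €792.50. Owner pays €792.50; OOP now €5,165.75.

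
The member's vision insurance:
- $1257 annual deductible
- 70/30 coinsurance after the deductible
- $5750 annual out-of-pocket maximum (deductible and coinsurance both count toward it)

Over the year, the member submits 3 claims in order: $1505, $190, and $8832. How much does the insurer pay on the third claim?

Bill 1, $1505: deductible takes $1257, $248 remains; coinsurance $248 × 30% = $74.40. Member owes $1331.40 (running OOP $1331.40). Insurer: $1505 − $1331.40 = $173.60.
Bill 2, $190: 30% coinsurance on $190 = $57. Member pays $57; OOP now $1388.40. Plan pays $190 − $57 = $133.
Bill 3, $8832: 30% coinsurance on $8832 = $2649.60. Cost to member: $2649.60. OOP to date $4038. Plan pays $8832 − $2649.60 = $6182.40.

$6182.40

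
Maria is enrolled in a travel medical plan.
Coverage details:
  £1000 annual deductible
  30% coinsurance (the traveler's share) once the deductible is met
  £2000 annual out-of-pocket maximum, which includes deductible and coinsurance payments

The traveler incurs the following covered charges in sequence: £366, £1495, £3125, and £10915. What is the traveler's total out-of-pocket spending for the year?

Bill 1, £366: entire amount goes to the deductible. Cost to traveler: £366. OOP to date £366.
Bill 2, £1495: £634 finishes the deductible; £861 goes to coinsurance; traveler's 30% is £258.30. Traveler pays £892.30; OOP now £1258.30.
Bill 3, £3125: 30% coinsurance on £3125 = £937.50. OOP would hit £2195.80 > £2000, so the cap limits the traveler to £2000 − £1258.30 = £741.70.
Bill 4, £10915: 30% coinsurance on £10915 = £3274.50. OOP would hit £5274.50 > £2000, so the cap limits the traveler to £2000 − £2000 = £0.
Summing the traveler's payments: £366 + £892.30 + £741.70 + £0 = £2000.

£2000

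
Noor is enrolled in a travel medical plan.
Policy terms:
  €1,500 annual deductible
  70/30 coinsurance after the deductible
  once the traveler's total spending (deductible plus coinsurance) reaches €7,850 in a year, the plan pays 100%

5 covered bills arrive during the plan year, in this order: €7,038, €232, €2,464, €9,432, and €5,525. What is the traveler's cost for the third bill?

Claim 1 (€7,038): deductible takes €1,500, €5,538 remains; traveler's 30% is €1,661.40. Traveler owes €3,161.40 (running OOP €3,161.40).
Claim 2 (€232): 30% coinsurance on €232 = €69.60. Traveler pays €69.60; OOP now €3,231.
Claim 3 (€2,464): 30% coinsurance on €2,464 = €739.20. Traveler pays €739.20; OOP now €3,970.20.

€739.20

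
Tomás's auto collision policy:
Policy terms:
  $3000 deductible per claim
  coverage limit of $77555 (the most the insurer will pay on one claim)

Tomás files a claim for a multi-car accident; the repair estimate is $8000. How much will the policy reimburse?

$5000

Less the $3000 deductible: $8000 − $3000 = $5000.
$5000 ≤ $77555, so the limit doesn't bind; insurer pays $5000.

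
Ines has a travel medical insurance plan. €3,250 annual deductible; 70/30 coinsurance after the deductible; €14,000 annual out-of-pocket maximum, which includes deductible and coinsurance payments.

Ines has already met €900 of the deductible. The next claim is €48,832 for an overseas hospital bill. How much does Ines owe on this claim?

Remaining deductible: €3,250 − €900 = €2,350.
That leaves €48,832 − €2,350 = €46,482 for coinsurance.
Coinsurance: €46,482 × 30% = €13,944.60.
That puts the traveler's cost at €2,350 + €13,944.60 = €16,294.60 before any cap.
Adding €16,294.60 to the €900 already spent would give €17,194.60, which exceeds the €14,000 cap; the traveler pays just €14,000 − €900 = €13,100.

€13,100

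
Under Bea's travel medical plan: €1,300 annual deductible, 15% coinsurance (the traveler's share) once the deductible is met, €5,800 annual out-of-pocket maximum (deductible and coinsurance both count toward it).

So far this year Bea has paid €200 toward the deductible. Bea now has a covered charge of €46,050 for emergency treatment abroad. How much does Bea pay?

Deductible still to meet: €1,300 − €200 = €1,100.
That leaves €46,050 − €1,100 = €44,950 for coinsurance.
15% of €44,950 = €6,742.50 falls to the traveler.
That puts the traveler's cost at €1,100 + €6,742.50 = €7,842.50 before any cap.
That would bring total out-of-pocket to €8,042.50, past the €5,800 cap. The traveler is capped at €5,800 − €200 = €5,600 on this claim.

€5,600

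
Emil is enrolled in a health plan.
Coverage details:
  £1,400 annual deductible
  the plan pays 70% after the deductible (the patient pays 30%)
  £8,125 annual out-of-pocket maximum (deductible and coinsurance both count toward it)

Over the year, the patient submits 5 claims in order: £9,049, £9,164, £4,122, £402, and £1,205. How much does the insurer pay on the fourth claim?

Bill 1, £9,049: deductible takes £1,400, £7,649 remains; coinsurance £7,649 × 30% = £2,294.70. Patient pays £3,694.70; OOP now £3,694.70. Plan pays £9,049 − £3,694.70 = £5,354.30.
Bill 2, £9,164: deductible met; 30% of £9,164 = £2,749.20. Patient owes £2,749.20 (running OOP £6,443.90). Insurer: £9,164 − £2,749.20 = £6,414.80.
Bill 3, £4,122: 30% coinsurance on £4,122 = £1,236.60. Patient pays £1,236.60; OOP now £7,680.50. Plan pays £4,122 − £1,236.60 = £2,885.40.
Bill 4, £402: deductible already satisfied, so patient's share is 30% × £402 = £120.60. Patient pays £120.60; OOP now £7,801.10. Plan pays £402 − £120.60 = £281.40.

£281.40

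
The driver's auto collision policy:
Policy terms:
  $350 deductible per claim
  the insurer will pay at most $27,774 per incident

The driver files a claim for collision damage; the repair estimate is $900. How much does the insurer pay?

$550

Less the $350 deductible: $900 − $350 = $550.
$550 ≤ $27,774, so the limit doesn't bind; insurer pays $550.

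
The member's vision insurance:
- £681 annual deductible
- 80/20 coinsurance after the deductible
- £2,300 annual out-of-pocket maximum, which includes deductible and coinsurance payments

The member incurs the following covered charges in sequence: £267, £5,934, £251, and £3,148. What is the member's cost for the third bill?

#1 (£267): all of it applies to the deductible. Cost to member: £267. OOP to date £267.
#2 (£5,934): £414 finishes the deductible; £5,520 goes to coinsurance; coinsurance £5,520 × 20% = £1,104. Cost to member: £1,518. OOP to date £1,785.
#3 (£251): deductible met; 20% of £251 = £50.20. Member pays £50.20; OOP now £1,835.20.

£50.20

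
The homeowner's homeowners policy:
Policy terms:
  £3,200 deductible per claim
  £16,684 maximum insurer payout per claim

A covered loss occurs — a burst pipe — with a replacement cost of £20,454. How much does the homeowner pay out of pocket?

£3,770

After the deductible, £20,454 − £3,200 = £17,254 remains.
Since £17,254 > £16,684, the payout is capped at £16,684.
Out of pocket: £20,454 − £16,684 = £3,770.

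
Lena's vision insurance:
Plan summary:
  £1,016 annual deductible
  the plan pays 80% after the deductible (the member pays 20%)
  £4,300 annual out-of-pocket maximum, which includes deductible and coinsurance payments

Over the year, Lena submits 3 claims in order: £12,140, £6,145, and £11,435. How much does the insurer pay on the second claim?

#1 (£12,140): £1,016 finishes the deductible; £11,124 goes to coinsurance; member's 20% is £2,224.80. Cost to member: £3,240.80. OOP to date £3,240.80. Plan pays £12,140 − £3,240.80 = £8,899.20.
#2 (£6,145): deductible met; 20% of £6,145 = £1,229. That would push OOP to £4,469.80, over the £4,300 cap, so member pays £4,300 − £3,240.80 = £1,059.20. Insurer: £6,145 − £1,059.20 = £5,085.80.

£5,085.80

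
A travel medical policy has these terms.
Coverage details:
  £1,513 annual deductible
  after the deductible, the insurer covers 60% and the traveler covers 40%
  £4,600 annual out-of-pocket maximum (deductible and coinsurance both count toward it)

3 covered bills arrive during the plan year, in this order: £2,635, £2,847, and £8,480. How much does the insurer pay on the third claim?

Claim 1 — £2,635: deductible takes £1,513, £1,122 remains; coinsurance £1,122 × 40% = £448.80. Traveler pays £1,961.80; OOP now £1,961.80. Plan pays £2,635 − £1,961.80 = £673.20.
Claim 2 — £2,847: deductible already satisfied, so traveler's share is 40% × £2,847 = £1,138.80. Traveler owes £1,138.80 (running OOP £3,100.60). Plan pays £2,847 − £1,138.80 = £1,708.20.
Claim 3 — £8,480: deductible met; 40% of £8,480 = £3,392. OOP would hit £6,492.60 > £4,600, so the cap limits the traveler to £4,600 − £3,100.60 = £1,499.40. Insurer: £8,480 − £1,499.40 = £6,980.60.

£6,980.60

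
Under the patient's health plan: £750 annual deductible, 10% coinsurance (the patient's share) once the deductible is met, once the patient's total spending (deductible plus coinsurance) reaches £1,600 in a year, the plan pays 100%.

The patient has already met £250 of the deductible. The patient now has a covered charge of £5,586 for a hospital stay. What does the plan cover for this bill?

£4,577.40

Remaining deductible: £750 − £250 = £500.
That leaves £5,586 − £500 = £5,086 for coinsurance.
10% of £5,086 = £508.60 falls to the patient.
That puts the patient's cost at £500 + £508.60 = £1,008.60 before any cap.
Cumulative spending £250 + £1,008.60 = £1,258.60 stays under the £1,600 maximum.
The plan picks up £5,586 − £1,008.60 = £4,577.40.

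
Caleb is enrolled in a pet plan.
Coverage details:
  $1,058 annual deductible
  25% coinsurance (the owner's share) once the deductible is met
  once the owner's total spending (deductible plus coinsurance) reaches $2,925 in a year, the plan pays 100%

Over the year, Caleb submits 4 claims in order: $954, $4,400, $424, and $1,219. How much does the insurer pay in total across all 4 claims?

#1 ($954): fully absorbed by the deductible. Owner owes $954 (running OOP $954). Plan pays $954 − $954 = $0.
#2 ($4,400): $104 to deductible, leaving $4,296; 25% of $4,296 = $1,074. Owner owes $1,178 (running OOP $2,132). Insurer: $4,400 − $1,178 = $3,222.
#3 ($424): deductible met; 25% of $424 = $106. Cost to owner: $106. OOP to date $2,238. Insurer: $424 − $106 = $318.
#4 ($1,219): deductible already satisfied, so owner's share is 25% × $1,219 = $304.75. Owner owes $304.75 (running OOP $2,542.75). Plan pays $1,219 − $304.75 = $914.25.
Insurer total: $0 + $3,222 + $318 + $914.25 = $4,454.25.

$4,454.25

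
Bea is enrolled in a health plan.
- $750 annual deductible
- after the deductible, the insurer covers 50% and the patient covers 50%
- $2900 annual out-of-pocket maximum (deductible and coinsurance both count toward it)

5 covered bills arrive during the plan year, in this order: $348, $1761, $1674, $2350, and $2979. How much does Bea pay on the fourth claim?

Claim 1 — $348: entire amount goes to the deductible. Patient owes $348 (running OOP $348).
Claim 2 — $1761: $402 finishes the deductible; $1359 goes to coinsurance; 50% of $1359 = $679.50. Cost to patient: $1081.50. OOP to date $1429.50.
Claim 3 — $1674: deductible already satisfied, so patient's share is 50% × $1674 = $837. Cost to patient: $837. OOP to date $2266.50.
Claim 4 — $2350: deductible met; 50% of $2350 = $1175. Adding that to $2266.50 gives $3441.50, past the $2900 cap; patient pays only $2900 − $2266.50 = $633.50.

$633.50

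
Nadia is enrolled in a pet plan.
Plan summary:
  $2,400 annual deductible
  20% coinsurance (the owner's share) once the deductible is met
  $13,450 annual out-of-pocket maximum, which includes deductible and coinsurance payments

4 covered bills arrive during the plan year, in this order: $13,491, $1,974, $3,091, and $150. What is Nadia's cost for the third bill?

Bill 1, $13,491: $2,400 finishes the deductible; $11,091 goes to coinsurance; owner's 20% is $2,218.20. Cost to owner: $4,618.20. OOP to date $4,618.20.
Bill 2, $1,974: deductible met; 20% of $1,974 = $394.80. Cost to owner: $394.80. OOP to date $5,013.
Bill 3, $3,091: deductible met; 20% of $3,091 = $618.20. Owner pays $618.20; OOP now $5,631.20.

$618.20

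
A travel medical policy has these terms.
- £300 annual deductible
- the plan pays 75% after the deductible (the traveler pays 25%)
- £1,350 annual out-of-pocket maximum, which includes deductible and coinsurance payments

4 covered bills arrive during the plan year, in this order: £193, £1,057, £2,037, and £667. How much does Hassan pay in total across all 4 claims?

£1,213.50

Bill 1, £193: entire amount goes to the deductible. Cost to traveler: £193. OOP to date £193.
Bill 2, £1,057: £107 to deductible, leaving £950; traveler's 25% is £237.50. Cost to traveler: £344.50. OOP to date £537.50.
Bill 3, £2,037: 25% coinsurance on £2,037 = £509.25. Traveler pays £509.25; OOP now £1,046.75.
Bill 4, £667: deductible met; 25% of £667 = £166.75. Traveler owes £166.75 (running OOP £1,213.50).
Summing the traveler's payments: £193 + £344.50 + £509.25 + £166.75 = £1,213.50.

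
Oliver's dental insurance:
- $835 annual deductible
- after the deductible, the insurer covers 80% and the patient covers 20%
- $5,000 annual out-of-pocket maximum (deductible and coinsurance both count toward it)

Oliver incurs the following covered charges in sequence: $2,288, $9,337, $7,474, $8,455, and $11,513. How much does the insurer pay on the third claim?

Claim 1 ($2,288): deductible takes $835, $1,453 remains; coinsurance $1,453 × 20% = $290.60. Patient pays $1,125.60; OOP now $1,125.60. Plan pays $2,288 − $1,125.60 = $1,162.40.
Claim 2 ($9,337): 20% coinsurance on $9,337 = $1,867.40. Patient pays $1,867.40; OOP now $2,993. Insurer: $9,337 − $1,867.40 = $7,469.60.
Claim 3 ($7,474): deductible met; 20% of $7,474 = $1,494.80. Cost to patient: $1,494.80. OOP to date $4,487.80. Insurer: $7,474 − $1,494.80 = $5,979.20.

$5,979.20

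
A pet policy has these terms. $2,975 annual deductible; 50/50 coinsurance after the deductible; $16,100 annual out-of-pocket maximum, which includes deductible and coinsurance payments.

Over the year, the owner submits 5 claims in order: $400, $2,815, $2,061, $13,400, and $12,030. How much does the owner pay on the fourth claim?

Claim 1 ($400): all of it applies to the deductible. Cost to owner: $400. OOP to date $400.
Claim 2 ($2,815): $2,575 to deductible, leaving $240; owner's 50% is $120. Owner pays $2,695; OOP now $3,095.
Claim 3 ($2,061): 50% coinsurance on $2,061 = $1,030.50. Owner owes $1,030.50 (running OOP $4,125.50).
Claim 4 ($13,400): deductible already satisfied, so owner's share is 50% × $13,400 = $6,700. Cost to owner: $6,700. OOP to date $10,825.50.

$6,700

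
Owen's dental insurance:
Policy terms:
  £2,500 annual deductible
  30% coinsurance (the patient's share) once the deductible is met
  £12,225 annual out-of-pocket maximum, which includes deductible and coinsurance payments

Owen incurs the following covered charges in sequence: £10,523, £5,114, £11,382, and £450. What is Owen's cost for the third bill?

Claim 1 (£10,523): deductible takes £2,500, £8,023 remains; coinsurance £8,023 × 30% = £2,406.90. Patient owes £4,906.90 (running OOP £4,906.90).
Claim 2 (£5,114): 30% coinsurance on £5,114 = £1,534.20. Patient owes £1,534.20 (running OOP £6,441.10).
Claim 3 (£11,382): 30% coinsurance on £11,382 = £3,414.60. Patient pays £3,414.60; OOP now £9,855.70.

£3,414.60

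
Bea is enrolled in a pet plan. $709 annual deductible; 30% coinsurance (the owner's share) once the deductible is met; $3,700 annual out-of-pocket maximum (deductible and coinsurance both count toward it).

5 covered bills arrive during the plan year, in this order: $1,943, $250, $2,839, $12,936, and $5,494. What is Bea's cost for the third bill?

#1 ($1,943): $709 finishes the deductible; $1,234 goes to coinsurance; 30% of $1,234 = $370.20. Owner pays $1,079.20; OOP now $1,079.20.
#2 ($250): deductible met; 30% of $250 = $75. Cost to owner: $75. OOP to date $1,154.20.
#3 ($2,839): deductible met; 30% of $2,839 = $851.70. Owner owes $851.70 (running OOP $2,005.90).

$851.70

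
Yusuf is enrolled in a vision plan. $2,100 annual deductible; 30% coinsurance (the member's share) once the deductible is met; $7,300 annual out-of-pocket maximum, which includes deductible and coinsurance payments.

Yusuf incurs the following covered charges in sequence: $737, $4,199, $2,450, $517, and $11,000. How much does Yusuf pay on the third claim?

#1 ($737): entire amount goes to the deductible. Member owes $737 (running OOP $737).
#2 ($4,199): deductible takes $1,363, $2,836 remains; 30% of $2,836 = $850.80. Cost to member: $2,213.80. OOP to date $2,950.80.
#3 ($2,450): deductible already satisfied, so member's share is 30% × $2,450 = $735. Cost to member: $735. OOP to date $3,685.80.

$735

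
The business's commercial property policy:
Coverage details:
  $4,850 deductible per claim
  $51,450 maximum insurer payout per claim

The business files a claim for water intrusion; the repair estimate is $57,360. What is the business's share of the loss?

$5,910

Subtract the deductible: $57,360 − $4,850 = $52,510.
$52,510 exceeds the $51,450 limit, so the insurer pays the limit: $51,450.
Out of pocket: $57,360 − $51,450 = $5,910.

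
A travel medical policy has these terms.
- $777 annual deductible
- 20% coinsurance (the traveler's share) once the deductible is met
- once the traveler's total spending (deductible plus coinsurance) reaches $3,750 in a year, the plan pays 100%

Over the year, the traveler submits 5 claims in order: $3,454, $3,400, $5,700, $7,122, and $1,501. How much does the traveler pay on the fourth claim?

Bill 1, $3,454: $777 finishes the deductible; $2,677 goes to coinsurance; coinsurance $2,677 × 20% = $535.40. Traveler pays $1,312.40; OOP now $1,312.40.
Bill 2, $3,400: deductible met; 20% of $3,400 = $680. Cost to traveler: $680. OOP to date $1,992.40.
Bill 3, $5,700: 20% coinsurance on $5,700 = $1,140. Traveler pays $1,140; OOP now $3,132.40.
Bill 4, $7,122: deductible met; 20% of $7,122 = $1,424.40. That would push OOP to $4,556.80, over the $3,750 cap, so traveler pays $3,750 − $3,132.40 = $617.60.

$617.60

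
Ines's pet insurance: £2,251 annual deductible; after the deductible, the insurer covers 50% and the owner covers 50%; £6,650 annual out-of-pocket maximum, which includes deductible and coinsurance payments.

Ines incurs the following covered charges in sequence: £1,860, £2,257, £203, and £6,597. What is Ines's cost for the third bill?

Bill 1, £1,860: fully absorbed by the deductible. Owner owes £1,860 (running OOP £1,860).
Bill 2, £2,257: £391 to deductible, leaving £1,866; 50% of £1,866 = £933. Owner pays £1,324; OOP now £3,184.
Bill 3, £203: deductible already satisfied, so owner's share is 50% × £203 = £101.50. Owner owes £101.50 (running OOP £3,285.50).

£101.50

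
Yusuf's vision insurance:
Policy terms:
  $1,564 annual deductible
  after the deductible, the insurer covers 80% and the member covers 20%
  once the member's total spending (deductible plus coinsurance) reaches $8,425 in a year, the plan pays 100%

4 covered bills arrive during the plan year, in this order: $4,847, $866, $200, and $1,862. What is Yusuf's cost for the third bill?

Bill 1, $4,847: deductible takes $1,564, $3,283 remains; coinsurance $3,283 × 20% = $656.60. Member pays $2,220.60; OOP now $2,220.60.
Bill 2, $866: deductible already satisfied, so member's share is 20% × $866 = $173.20. Member owes $173.20 (running OOP $2,393.80).
Bill 3, $200: 20% coinsurance on $200 = $40. Member owes $40 (running OOP $2,433.80).

$40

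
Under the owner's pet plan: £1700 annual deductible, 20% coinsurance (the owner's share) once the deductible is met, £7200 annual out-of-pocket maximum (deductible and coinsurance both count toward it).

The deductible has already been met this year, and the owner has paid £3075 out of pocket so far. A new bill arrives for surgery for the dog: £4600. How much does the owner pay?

£920

The deductible is already satisfied, so the full bill goes to coinsurance.
Coinsurance: £4600 × 20% = £920.
Total out-of-pocket so far would be £3075 + £920 = £3995, below the £7200 cap — no reduction.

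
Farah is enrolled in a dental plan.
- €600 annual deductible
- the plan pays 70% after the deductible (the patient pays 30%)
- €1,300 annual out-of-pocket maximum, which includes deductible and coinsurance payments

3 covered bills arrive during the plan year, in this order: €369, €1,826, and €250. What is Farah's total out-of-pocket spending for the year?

€1,153.50

Claim 1 — €369: entire amount goes to the deductible. Patient owes €369 (running OOP €369).
Claim 2 — €1,826: €231 to deductible, leaving €1,595; patient's 30% is €478.50. Cost to patient: €709.50. OOP to date €1,078.50.
Claim 3 — €250: 30% coinsurance on €250 = €75. Patient owes €75 (running OOP €1,153.50).
Total paid by the patient: €369 + €709.50 + €75 = €1,153.50.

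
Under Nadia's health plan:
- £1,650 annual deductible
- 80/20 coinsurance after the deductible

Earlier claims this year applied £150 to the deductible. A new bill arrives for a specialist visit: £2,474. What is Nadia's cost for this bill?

£1,694.80

£150 of the £1,650 deductible is already met, leaving £1,500.
That leaves £2,474 − £1,500 = £974 for coinsurance.
20% of £974 = £194.80 falls to the patient.
Patient responsibility: £1,500 + £194.80 = £1,694.80.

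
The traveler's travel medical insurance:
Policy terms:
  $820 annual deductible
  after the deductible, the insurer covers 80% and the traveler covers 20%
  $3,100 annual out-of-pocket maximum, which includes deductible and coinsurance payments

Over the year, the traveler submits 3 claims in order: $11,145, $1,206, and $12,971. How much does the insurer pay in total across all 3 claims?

Claim 1 ($11,145): deductible takes $820, $10,325 remains; traveler's 20% is $2,065. Traveler owes $2,885 (running OOP $2,885). Insurer: $11,145 − $2,885 = $8,260.
Claim 2 ($1,206): 20% coinsurance on $1,206 = $241.20. OOP would hit $3,126.20 > $3,100, so the cap limits the traveler to $3,100 − $2,885 = $215. Insurer: $1,206 − $215 = $991.
Claim 3 ($12,971): 20% coinsurance on $12,971 = $2,594.20. That would push OOP to $5,694.20, over the $3,100 cap, so traveler pays $3,100 − $3,100 = $0. Plan pays $12,971 − $0 = $12,971.
Insurer total: $8,260 + $991 + $12,971 = $22,222.

$22,222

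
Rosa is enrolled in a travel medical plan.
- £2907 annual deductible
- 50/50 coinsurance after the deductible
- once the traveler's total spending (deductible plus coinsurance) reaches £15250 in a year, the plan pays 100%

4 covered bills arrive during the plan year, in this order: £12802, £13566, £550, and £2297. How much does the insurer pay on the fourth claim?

Claim 1 (£12802): £2907 finishes the deductible; £9895 goes to coinsurance; 50% of £9895 = £4947.50. Cost to traveler: £7854.50. OOP to date £7854.50. Insurer: £12802 − £7854.50 = £4947.50.
Claim 2 (£13566): deductible already satisfied, so traveler's share is 50% × £13566 = £6783. Traveler owes £6783 (running OOP £14637.50). Plan pays £13566 − £6783 = £6783.
Claim 3 (£550): 50% coinsurance on £550 = £275. Cost to traveler: £275. OOP to date £14912.50. Plan pays £550 − £275 = £275.
Claim 4 (£2297): deductible already satisfied, so traveler's share is 50% × £2297 = £1148.50. OOP would hit £16061 > £15250, so the cap limits the traveler to £15250 − £14912.50 = £337.50. Plan pays £2297 − £337.50 = £1959.50.

£1959.50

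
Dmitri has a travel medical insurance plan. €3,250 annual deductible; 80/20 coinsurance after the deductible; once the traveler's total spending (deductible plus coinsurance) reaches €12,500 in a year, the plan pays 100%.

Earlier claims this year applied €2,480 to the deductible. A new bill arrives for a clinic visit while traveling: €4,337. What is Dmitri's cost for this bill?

€1,483.40

Deductible still to meet: €3,250 − €2,480 = €770.
The remaining €3,567 (= €4,337 − €770) moves to coinsurance.
Coinsurance: €3,567 × 20% = €713.40.
That puts the traveler's cost at €770 + €713.40 = €1,483.40 before any cap.
Year-to-date out-of-pocket becomes €2,480 + €1,483.40 = €3,963.40, still under the €12,500 maximum, so no cap applies.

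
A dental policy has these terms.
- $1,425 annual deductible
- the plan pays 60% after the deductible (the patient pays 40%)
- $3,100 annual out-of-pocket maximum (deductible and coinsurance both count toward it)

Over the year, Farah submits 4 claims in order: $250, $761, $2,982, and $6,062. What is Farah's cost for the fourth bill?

$647.80

#1 ($250): entire amount goes to the deductible. Patient owes $250 (running OOP $250).
#2 ($761): all of it applies to the deductible. Patient owes $761 (running OOP $1,011).
#3 ($2,982): deductible takes $414, $2,568 remains; patient's 40% is $1,027.20. Patient owes $1,441.20 (running OOP $2,452.20).
#4 ($6,062): 40% coinsurance on $6,062 = $2,424.80. Adding that to $2,452.20 gives $4,877, past the $3,100 cap; patient pays only $3,100 − $2,452.20 = $647.80.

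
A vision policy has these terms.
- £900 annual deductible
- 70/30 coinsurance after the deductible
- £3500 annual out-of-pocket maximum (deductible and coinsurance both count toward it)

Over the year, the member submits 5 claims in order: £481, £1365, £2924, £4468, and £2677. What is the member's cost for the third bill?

£877.20

Bill 1, £481: fully absorbed by the deductible. Member owes £481 (running OOP £481).
Bill 2, £1365: £419 finishes the deductible; £946 goes to coinsurance; member's 30% is £283.80. Cost to member: £702.80. OOP to date £1183.80.
Bill 3, £2924: 30% coinsurance on £2924 = £877.20. Cost to member: £877.20. OOP to date £2061.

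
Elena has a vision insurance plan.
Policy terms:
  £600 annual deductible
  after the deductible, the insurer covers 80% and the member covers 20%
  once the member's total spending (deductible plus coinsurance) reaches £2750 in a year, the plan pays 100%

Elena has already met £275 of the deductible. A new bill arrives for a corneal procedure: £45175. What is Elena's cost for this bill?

£2475

£275 of the £600 deductible is already met, leaving £325.
The remaining £44850 (= £45175 − £325) moves to coinsurance.
Coinsurance: £44850 × 20% = £8970.
Member responsibility before any cap: £325 + £8970 = £9295.
Adding £9295 to the £275 already spent would give £9570, which exceeds the £2750 cap; the member pays just £2750 − £275 = £2475.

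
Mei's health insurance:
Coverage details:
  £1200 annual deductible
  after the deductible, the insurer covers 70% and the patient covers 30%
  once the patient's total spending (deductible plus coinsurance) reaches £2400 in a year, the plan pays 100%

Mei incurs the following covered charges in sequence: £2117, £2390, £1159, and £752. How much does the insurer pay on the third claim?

£951.10

Claim 1 (£2117): £1200 finishes the deductible; £917 goes to coinsurance; coinsurance £917 × 30% = £275.10. Patient owes £1475.10 (running OOP £1475.10). Insurer: £2117 − £1475.10 = £641.90.
Claim 2 (£2390): deductible met; 30% of £2390 = £717. Cost to patient: £717. OOP to date £2192.10. Plan pays £2390 − £717 = £1673.
Claim 3 (£1159): 30% coinsurance on £1159 = £347.70. That would push OOP to £2539.80, over the £2400 cap, so patient pays £2400 − £2192.10 = £207.90. Plan pays £1159 − £207.90 = £951.10.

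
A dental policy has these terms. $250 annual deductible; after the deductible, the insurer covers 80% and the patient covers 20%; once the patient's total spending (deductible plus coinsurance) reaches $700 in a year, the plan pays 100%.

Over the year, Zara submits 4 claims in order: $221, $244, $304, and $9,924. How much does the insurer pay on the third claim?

$243.20

Claim 1 ($221): fully absorbed by the deductible. Patient pays $221; OOP now $221. Insurer: $221 − $221 = $0.
Claim 2 ($244): $29 to deductible, leaving $215; patient's 20% is $43. Cost to patient: $72. OOP to date $293. Insurer: $244 − $72 = $172.
Claim 3 ($304): deductible already satisfied, so patient's share is 20% × $304 = $60.80. Patient owes $60.80 (running OOP $353.80). Insurer: $304 − $60.80 = $243.20.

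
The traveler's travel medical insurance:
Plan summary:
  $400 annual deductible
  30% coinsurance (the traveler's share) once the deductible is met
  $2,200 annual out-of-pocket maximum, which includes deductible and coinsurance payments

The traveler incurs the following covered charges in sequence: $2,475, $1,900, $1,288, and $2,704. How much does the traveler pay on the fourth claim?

Claim 1 — $2,475: deductible takes $400, $2,075 remains; coinsurance $2,075 × 30% = $622.50. Traveler owes $1,022.50 (running OOP $1,022.50).
Claim 2 — $1,900: 30% coinsurance on $1,900 = $570. Traveler owes $570 (running OOP $1,592.50).
Claim 3 — $1,288: deductible met; 30% of $1,288 = $386.40. Traveler pays $386.40; OOP now $1,978.90.
Claim 4 — $2,704: deductible already satisfied, so traveler's share is 30% × $2,704 = $811.20. OOP would hit $2,790.10 > $2,200, so the cap limits the traveler to $2,200 − $1,978.90 = $221.10.

$221.10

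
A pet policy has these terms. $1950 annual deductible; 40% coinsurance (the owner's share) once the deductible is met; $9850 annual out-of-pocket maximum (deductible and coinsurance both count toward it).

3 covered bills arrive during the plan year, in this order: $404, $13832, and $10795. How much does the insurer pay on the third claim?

$7809.40

Claim 1 ($404): entire amount goes to the deductible. Cost to owner: $404. OOP to date $404. Plan pays $404 − $404 = $0.
Claim 2 ($13832): deductible takes $1546, $12286 remains; 40% of $12286 = $4914.40. Owner owes $6460.40 (running OOP $6864.40). Insurer: $13832 − $6460.40 = $7371.60.
Claim 3 ($10795): deductible already satisfied, so owner's share is 40% × $10795 = $4318. OOP would hit $11182.40 > $9850, so the cap limits the owner to $9850 − $6864.40 = $2985.60. Plan pays $10795 − $2985.60 = $7809.40.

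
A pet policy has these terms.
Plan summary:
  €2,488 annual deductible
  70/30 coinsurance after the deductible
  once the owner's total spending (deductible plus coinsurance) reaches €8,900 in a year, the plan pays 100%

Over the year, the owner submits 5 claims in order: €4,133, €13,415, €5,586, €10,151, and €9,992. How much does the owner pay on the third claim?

#1 (€4,133): €2,488 finishes the deductible; €1,645 goes to coinsurance; coinsurance €1,645 × 30% = €493.50. Owner owes €2,981.50 (running OOP €2,981.50).
#2 (€13,415): 30% coinsurance on €13,415 = €4,024.50. Owner pays €4,024.50; OOP now €7,006.
#3 (€5,586): deductible already satisfied, so owner's share is 30% × €5,586 = €1,675.80. Owner owes €1,675.80 (running OOP €8,681.80).

€1,675.80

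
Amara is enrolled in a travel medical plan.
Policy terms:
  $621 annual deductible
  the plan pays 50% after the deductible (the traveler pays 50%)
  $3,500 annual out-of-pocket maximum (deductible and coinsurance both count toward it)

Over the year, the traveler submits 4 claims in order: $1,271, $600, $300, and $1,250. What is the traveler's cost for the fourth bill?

$625

Bill 1, $1,271: deductible takes $621, $650 remains; traveler's 50% is $325. Cost to traveler: $946. OOP to date $946.
Bill 2, $600: 50% coinsurance on $600 = $300. Cost to traveler: $300. OOP to date $1,246.
Bill 3, $300: deductible already satisfied, so traveler's share is 50% × $300 = $150. Traveler pays $150; OOP now $1,396.
Bill 4, $1,250: deductible met; 50% of $1,250 = $625. Traveler owes $625 (running OOP $2,021).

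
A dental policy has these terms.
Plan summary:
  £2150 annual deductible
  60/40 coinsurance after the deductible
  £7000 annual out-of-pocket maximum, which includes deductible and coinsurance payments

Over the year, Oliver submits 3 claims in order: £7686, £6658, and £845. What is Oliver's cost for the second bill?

£2635.60

Claim 1 (£7686): £2150 finishes the deductible; £5536 goes to coinsurance; 40% of £5536 = £2214.40. Patient owes £4364.40 (running OOP £4364.40).
Claim 2 (£6658): 40% coinsurance on £6658 = £2663.20. Adding that to £4364.40 gives £7027.60, past the £7000 cap; patient pays only £7000 − £4364.40 = £2635.60.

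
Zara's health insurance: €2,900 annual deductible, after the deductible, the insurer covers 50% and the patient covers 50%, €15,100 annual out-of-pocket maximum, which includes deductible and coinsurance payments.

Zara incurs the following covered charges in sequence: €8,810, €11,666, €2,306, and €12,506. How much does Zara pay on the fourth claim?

€2,259

#1 (€8,810): €2,900 finishes the deductible; €5,910 goes to coinsurance; coinsurance €5,910 × 50% = €2,955. Patient owes €5,855 (running OOP €5,855).
#2 (€11,666): 50% coinsurance on €11,666 = €5,833. Patient owes €5,833 (running OOP €11,688).
#3 (€2,306): deductible met; 50% of €2,306 = €1,153. Patient pays €1,153; OOP now €12,841.
#4 (€12,506): deductible met; 50% of €12,506 = €6,253. OOP would hit €19,094 > €15,100, so the cap limits the patient to €15,100 − €12,841 = €2,259.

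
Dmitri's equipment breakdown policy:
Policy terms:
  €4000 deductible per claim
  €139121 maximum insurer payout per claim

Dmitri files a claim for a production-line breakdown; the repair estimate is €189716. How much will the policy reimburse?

Subtract the deductible: €189716 − €4000 = €185716.
The €139121 per-incident cap binds; insurer pays €139121.

€139121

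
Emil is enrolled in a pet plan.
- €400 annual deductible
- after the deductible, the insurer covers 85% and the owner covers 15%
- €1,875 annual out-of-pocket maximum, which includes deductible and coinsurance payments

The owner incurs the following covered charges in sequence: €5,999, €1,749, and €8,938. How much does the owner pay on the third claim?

Claim 1 (€5,999): €400 finishes the deductible; €5,599 goes to coinsurance; 15% of €5,599 = €839.85. Owner pays €1,239.85; OOP now €1,239.85.
Claim 2 (€1,749): deductible already satisfied, so owner's share is 15% × €1,749 = €262.35. Cost to owner: €262.35. OOP to date €1,502.20.
Claim 3 (€8,938): deductible met; 15% of €8,938 = €1,340.70. OOP would hit €2,842.90 > €1,875, so the cap limits the owner to €1,875 − €1,502.20 = €372.80.

€372.80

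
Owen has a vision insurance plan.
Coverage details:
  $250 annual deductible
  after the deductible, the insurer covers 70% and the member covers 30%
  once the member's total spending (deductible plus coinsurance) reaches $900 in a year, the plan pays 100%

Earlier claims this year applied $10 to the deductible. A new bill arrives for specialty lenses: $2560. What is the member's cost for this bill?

$890

Deductible still to meet: $250 − $10 = $240.
After the $240 deductible portion, $2560 − $240 = $2320 is subject to coinsurance.
Member's 30% share of $2320 is $696.
Member responsibility before any cap: $240 + $696 = $936.
That would bring total out-of-pocket to $946, past the $900 cap. The member is capped at $900 − $10 = $890 on this claim.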